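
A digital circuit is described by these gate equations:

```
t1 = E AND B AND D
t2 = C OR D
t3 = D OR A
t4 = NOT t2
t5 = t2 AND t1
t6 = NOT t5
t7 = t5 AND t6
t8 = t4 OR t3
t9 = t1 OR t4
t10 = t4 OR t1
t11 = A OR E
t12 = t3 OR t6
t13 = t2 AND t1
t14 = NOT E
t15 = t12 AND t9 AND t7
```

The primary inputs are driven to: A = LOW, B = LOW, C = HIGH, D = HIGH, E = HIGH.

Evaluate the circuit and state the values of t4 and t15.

t4 = LOW, t15 = LOW

t1 = E AND B AND D = HIGH AND LOW AND HIGH = LOW
t2 = C OR D = HIGH OR HIGH = HIGH
t3 = D OR A = HIGH OR LOW = HIGH
t4 = NOT t2 = NOT HIGH = LOW
t5 = t2 AND t1 = HIGH AND LOW = LOW
t6 = NOT t5 = NOT LOW = HIGH
t7 = t5 AND t6 = LOW AND HIGH = LOW
t9 = t1 OR t4 = LOW OR LOW = LOW
t12 = t3 OR t6 = HIGH OR HIGH = HIGH
t15 = t12 AND t9 AND t7 = HIGH AND LOW AND LOW = LOW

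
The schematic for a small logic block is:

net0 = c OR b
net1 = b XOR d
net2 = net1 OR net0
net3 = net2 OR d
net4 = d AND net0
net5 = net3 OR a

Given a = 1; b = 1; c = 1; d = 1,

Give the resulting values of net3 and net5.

net3 = 1, net5 = 1

net0 = c OR b = 1 OR 1 = 1
net1 = b XOR d = 1 XOR 1 = 0
net2 = net1 OR net0 = 0 OR 1 = 1
net3 = net2 OR d = 1 OR 1 = 1
net5 = net3 OR a = 1 OR 1 = 1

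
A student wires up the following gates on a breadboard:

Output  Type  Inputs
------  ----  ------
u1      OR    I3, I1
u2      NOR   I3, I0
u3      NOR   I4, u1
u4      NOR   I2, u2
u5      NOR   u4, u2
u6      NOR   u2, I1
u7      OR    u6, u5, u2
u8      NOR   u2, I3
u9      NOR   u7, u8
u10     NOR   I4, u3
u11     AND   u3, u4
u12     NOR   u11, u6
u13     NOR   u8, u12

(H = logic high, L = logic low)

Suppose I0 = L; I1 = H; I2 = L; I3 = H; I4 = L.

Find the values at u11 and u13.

u11 = L  u13 = L

u1 = I3 OR I1 = H OR H = H
u2 = I3 NOR I0 = H NOR L = L
u3 = I4 NOR u1 = L NOR H = L
u4 = I2 NOR u2 = L NOR L = H
u6 = u2 NOR I1 = L NOR H = L
u8 = u2 NOR I3 = L NOR H = L
u11 = u3 AND u4 = L AND H = L
u12 = u11 NOR u6 = L NOR L = H
u13 = u8 NOR u12 = L NOR H = L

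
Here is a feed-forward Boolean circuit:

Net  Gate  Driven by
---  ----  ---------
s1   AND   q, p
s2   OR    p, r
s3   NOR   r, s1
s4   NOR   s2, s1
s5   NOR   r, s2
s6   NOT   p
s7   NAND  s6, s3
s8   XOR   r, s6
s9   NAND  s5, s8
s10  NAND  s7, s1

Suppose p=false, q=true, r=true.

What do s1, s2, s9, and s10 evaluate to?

s1 = q AND p = true AND false = false
s2 = p OR r = false OR true = true
s3 = r NOR s1 = true NOR false = false
s5 = r NOR s2 = true NOR true = false
s6 = NOT p = NOT false = true
s7 = s6 NAND s3 = true NAND false = true
s8 = r XOR s6 = true XOR true = false
s9 = s5 NAND s8 = false NAND false = true
s10 = s7 NAND s1 = true NAND false = true

s1 = false, s2 = true, s9 = true, s10 = true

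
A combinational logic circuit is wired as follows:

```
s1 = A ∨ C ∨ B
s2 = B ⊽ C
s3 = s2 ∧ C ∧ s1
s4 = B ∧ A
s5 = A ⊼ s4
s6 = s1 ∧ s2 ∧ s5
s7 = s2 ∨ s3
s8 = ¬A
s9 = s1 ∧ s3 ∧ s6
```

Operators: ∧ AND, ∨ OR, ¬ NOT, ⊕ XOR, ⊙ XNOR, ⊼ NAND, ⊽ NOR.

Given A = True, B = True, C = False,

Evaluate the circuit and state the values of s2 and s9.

s2 = False, s9 = False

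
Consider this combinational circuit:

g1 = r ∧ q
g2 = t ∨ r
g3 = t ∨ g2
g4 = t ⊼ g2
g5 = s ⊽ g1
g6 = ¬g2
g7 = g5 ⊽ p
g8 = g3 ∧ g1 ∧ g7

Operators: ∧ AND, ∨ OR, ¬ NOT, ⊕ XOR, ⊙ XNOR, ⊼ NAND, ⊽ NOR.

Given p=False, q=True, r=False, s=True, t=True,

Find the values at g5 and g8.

g5 = False; g8 = False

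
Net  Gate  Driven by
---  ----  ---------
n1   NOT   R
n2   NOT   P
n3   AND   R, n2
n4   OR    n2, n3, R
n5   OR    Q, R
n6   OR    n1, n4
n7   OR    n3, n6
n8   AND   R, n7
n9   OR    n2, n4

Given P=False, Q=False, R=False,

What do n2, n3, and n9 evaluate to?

n2 = True, n3 = False, n9 = True

n2 = NOT P = NOT False = True
n3 = R AND n2 = False AND True = False
n4 = n2 OR n3 OR R = True OR False OR False = True
n9 = n2 OR n4 = True OR True = True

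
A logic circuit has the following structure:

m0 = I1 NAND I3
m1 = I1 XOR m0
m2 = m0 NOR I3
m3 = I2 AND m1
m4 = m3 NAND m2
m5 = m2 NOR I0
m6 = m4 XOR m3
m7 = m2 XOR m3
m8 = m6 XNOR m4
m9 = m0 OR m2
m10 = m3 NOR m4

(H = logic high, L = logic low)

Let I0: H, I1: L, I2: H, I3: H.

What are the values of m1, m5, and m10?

m0 = I1 NAND I3 = L NAND H = H
m1 = I1 XOR m0 = L XOR H = H
m2 = m0 NOR I3 = H NOR H = L
m3 = I2 AND m1 = H AND H = H
m4 = m3 NAND m2 = H NAND L = H
m5 = m2 NOR I0 = L NOR H = L
m10 = m3 NOR m4 = H NOR H = L

m1 = H, m5 = L, m10 = L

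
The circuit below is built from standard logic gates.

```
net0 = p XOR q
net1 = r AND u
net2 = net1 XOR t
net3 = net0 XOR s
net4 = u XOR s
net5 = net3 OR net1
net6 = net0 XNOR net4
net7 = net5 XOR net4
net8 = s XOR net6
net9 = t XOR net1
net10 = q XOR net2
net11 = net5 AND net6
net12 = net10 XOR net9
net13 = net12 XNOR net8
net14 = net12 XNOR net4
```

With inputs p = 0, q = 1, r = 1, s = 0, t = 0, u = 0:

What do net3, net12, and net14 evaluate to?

net0 = p XOR q = 0 XOR 1 = 1
net1 = r AND u = 1 AND 0 = 0
net2 = net1 XOR t = 0 XOR 0 = 0
net3 = net0 XOR s = 1 XOR 0 = 1
net4 = u XOR s = 0 XOR 0 = 0
net9 = t XOR net1 = 0 XOR 0 = 0
net10 = q XOR net2 = 1 XOR 0 = 1
net12 = net10 XOR net9 = 1 XOR 0 = 1
net14 = net12 XNOR net4 = 1 XNOR 0 = 0

net3 = 1; net12 = 1; net14 = 0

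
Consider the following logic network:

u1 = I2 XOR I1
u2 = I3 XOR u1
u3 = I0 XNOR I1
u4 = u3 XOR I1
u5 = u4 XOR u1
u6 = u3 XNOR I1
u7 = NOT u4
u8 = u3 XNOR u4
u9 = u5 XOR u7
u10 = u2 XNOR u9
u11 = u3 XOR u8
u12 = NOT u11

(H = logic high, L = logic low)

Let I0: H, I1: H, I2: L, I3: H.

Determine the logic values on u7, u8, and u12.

u7 = H; u8 = L; u12 = L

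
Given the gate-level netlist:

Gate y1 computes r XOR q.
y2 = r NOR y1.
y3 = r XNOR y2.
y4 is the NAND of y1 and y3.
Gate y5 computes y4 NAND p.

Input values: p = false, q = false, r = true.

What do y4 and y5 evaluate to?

y1 = r XOR q = true XOR false = true
y2 = r NOR y1 = true NOR true = false
y3 = r XNOR y2 = true XNOR false = false
y4 = y1 NAND y3 = true NAND false = true
y5 = y4 NAND p = true NAND false = true

y4 = true; y5 = true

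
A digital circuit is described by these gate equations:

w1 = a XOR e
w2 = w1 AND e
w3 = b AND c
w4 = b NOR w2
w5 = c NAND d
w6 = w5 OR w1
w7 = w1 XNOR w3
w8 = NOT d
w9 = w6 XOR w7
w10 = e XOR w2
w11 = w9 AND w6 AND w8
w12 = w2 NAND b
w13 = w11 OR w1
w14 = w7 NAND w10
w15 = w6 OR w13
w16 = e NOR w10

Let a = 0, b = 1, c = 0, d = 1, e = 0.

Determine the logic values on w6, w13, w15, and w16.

w6 = 1; w13 = 0; w15 = 1; w16 = 1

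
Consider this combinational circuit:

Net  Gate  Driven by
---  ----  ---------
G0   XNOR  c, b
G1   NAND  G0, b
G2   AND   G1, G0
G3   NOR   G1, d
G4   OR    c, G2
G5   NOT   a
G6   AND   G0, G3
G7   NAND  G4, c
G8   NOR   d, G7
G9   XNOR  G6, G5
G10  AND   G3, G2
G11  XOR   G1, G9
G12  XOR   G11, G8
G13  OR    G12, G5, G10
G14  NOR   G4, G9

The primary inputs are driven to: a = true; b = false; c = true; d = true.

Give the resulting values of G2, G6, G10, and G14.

G2 = false, G6 = false, G10 = false, G14 = false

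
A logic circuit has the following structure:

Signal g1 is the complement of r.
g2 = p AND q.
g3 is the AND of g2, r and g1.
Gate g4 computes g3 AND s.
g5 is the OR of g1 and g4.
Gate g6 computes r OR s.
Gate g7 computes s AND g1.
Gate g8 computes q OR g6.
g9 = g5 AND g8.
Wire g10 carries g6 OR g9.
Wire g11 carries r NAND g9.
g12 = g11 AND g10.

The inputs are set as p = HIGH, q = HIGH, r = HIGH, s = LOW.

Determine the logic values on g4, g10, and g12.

g1 = NOT r = NOT HIGH = LOW
g2 = p AND q = HIGH AND HIGH = HIGH
g3 = g2 AND r AND g1 = HIGH AND HIGH AND LOW = LOW
g4 = g3 AND s = LOW AND LOW = LOW
g5 = g1 OR g4 = LOW OR LOW = LOW
g6 = r OR s = HIGH OR LOW = HIGH
g8 = q OR g6 = HIGH OR HIGH = HIGH
g9 = g5 AND g8 = LOW AND HIGH = LOW
g10 = g6 OR g9 = HIGH OR LOW = HIGH
g11 = r NAND g9 = HIGH NAND LOW = HIGH
g12 = g11 AND g10 = HIGH AND HIGH = HIGH

g4 = LOW, g10 = HIGH, g12 = HIGH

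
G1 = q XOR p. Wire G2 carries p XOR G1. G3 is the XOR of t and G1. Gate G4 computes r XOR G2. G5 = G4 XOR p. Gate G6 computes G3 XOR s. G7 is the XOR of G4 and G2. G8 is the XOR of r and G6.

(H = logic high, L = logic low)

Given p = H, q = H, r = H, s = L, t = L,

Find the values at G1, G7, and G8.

G1 = q XOR p = H XOR H = L
G2 = p XOR G1 = H XOR L = H
G3 = t XOR G1 = L XOR L = L
G4 = r XOR G2 = H XOR H = L
G6 = G3 XOR s = L XOR L = L
G7 = G4 XOR G2 = L XOR H = H
G8 = r XOR G6 = H XOR L = H

G1 = L, G7 = H, G8 = H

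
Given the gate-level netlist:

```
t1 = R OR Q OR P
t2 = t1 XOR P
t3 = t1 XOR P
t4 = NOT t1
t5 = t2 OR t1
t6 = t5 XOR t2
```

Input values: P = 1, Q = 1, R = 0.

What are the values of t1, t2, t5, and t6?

t1 = R OR Q OR P = 0 OR 1 OR 1 = 1
t2 = t1 XOR P = 1 XOR 1 = 0
t5 = t2 OR t1 = 0 OR 1 = 1
t6 = t5 XOR t2 = 1 XOR 0 = 1

t1 = 1, t2 = 0, t5 = 1, t6 = 1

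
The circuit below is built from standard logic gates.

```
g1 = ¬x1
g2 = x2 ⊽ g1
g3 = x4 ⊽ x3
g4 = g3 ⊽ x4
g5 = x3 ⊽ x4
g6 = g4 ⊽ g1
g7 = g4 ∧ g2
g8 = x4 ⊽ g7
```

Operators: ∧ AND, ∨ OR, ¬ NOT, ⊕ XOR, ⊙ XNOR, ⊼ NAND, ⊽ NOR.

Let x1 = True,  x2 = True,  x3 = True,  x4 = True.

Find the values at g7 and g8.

g1 = NOT x1 = NOT True = False
g2 = x2 NOR g1 = True NOR False = False
g3 = x4 NOR x3 = True NOR True = False
g4 = g3 NOR x4 = False NOR True = False
g7 = g4 AND g2 = False AND False = False
g8 = x4 NOR g7 = True NOR False = False

g7 = False  g8 = False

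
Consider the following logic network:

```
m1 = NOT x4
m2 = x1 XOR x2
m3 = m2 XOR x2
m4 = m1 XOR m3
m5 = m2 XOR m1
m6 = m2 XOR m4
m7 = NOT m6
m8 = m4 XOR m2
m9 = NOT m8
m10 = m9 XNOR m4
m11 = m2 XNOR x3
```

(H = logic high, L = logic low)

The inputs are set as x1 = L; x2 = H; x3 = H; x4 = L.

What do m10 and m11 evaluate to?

m10 = H  m11 = H

m1 = NOT x4 = NOT L = H
m2 = x1 XOR x2 = L XOR H = H
m3 = m2 XOR x2 = H XOR H = L
m4 = m1 XOR m3 = H XOR L = H
m8 = m4 XOR m2 = H XOR H = L
m9 = NOT m8 = NOT L = H
m10 = m9 XNOR m4 = H XNOR H = H
m11 = m2 XNOR x3 = H XNOR H = H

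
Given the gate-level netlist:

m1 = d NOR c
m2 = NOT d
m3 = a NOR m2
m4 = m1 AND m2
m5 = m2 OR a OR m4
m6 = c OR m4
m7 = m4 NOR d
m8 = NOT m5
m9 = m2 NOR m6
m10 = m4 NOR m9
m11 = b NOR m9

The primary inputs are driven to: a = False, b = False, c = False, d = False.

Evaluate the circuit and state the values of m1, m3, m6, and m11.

m1 = d NOR c = False NOR False = True
m2 = NOT d = NOT False = True
m3 = a NOR m2 = False NOR True = False
m4 = m1 AND m2 = True AND True = True
m6 = c OR m4 = False OR True = True
m9 = m2 NOR m6 = True NOR True = False
m11 = b NOR m9 = False NOR False = True

m1 = True, m3 = False, m6 = True, m11 = True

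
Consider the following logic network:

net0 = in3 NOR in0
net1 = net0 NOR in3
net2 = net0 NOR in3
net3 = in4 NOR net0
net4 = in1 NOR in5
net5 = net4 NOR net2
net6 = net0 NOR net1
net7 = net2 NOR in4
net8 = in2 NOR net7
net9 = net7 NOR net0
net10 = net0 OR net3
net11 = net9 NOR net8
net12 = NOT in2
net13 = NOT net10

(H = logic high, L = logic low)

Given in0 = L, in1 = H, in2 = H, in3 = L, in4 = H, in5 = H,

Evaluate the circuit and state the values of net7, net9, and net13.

net7 = L, net9 = L, net13 = L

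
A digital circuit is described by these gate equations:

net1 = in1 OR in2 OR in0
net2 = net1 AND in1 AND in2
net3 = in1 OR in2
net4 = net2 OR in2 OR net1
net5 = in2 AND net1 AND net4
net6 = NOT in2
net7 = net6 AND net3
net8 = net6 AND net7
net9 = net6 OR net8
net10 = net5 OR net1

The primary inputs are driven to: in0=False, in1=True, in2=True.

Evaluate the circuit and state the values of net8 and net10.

net8 = False  net10 = True

net1 = in1 OR in2 OR in0 = True OR True OR False = True
net2 = net1 AND in1 AND in2 = True AND True AND True = True
net3 = in1 OR in2 = True OR True = True
net4 = net2 OR in2 OR net1 = True OR True OR True = True
net5 = in2 AND net1 AND net4 = True AND True AND True = True
net6 = NOT in2 = NOT True = False
net7 = net6 AND net3 = False AND True = False
net8 = net6 AND net7 = False AND False = False
net10 = net5 OR net1 = True OR True = True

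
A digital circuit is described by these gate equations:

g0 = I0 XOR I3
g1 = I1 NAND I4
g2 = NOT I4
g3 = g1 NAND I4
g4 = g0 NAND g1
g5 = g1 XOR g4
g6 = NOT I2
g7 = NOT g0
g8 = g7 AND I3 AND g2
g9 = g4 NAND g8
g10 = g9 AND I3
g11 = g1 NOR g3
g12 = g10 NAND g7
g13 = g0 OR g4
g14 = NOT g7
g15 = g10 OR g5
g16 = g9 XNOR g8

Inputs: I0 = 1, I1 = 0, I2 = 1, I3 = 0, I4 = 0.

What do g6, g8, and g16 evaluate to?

g0 = I0 XOR I3 = 1 XOR 0 = 1
g1 = I1 NAND I4 = 0 NAND 0 = 1
g2 = NOT I4 = NOT 0 = 1
g4 = g0 NAND g1 = 1 NAND 1 = 0
g6 = NOT I2 = NOT 1 = 0
g7 = NOT g0 = NOT 1 = 0
g8 = g7 AND I3 AND g2 = 0 AND 0 AND 1 = 0
g9 = g4 NAND g8 = 0 NAND 0 = 1
g16 = g9 XNOR g8 = 1 XNOR 0 = 0

g6 = 0  g8 = 0  g16 = 0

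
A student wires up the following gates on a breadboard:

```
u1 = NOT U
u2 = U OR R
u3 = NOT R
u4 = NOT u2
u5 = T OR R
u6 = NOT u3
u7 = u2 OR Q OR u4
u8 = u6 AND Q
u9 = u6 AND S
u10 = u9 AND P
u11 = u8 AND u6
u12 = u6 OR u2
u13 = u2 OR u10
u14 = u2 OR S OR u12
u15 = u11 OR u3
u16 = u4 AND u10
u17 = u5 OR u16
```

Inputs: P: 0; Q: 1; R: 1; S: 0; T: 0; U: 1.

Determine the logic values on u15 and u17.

u15 = 1, u17 = 1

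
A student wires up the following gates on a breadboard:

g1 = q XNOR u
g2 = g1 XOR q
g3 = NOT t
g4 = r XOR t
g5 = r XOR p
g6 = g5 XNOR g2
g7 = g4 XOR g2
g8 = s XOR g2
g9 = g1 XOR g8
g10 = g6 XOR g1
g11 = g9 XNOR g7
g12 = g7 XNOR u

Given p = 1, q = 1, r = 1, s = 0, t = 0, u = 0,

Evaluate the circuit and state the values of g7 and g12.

g7 = 0, g12 = 1

g1 = q XNOR u = 1 XNOR 0 = 0
g2 = g1 XOR q = 0 XOR 1 = 1
g4 = r XOR t = 1 XOR 0 = 1
g7 = g4 XOR g2 = 1 XOR 1 = 0
g12 = g7 XNOR u = 0 XNOR 0 = 1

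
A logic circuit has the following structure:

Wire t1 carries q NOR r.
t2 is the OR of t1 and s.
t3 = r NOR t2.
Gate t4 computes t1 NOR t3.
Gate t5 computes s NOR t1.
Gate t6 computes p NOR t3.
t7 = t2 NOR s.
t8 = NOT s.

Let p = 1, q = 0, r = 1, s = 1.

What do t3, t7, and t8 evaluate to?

t1 = q NOR r = 0 NOR 1 = 0
t2 = t1 OR s = 0 OR 1 = 1
t3 = r NOR t2 = 1 NOR 1 = 0
t7 = t2 NOR s = 1 NOR 1 = 0
t8 = NOT s = NOT 1 = 0

t3 = 0  t7 = 0  t8 = 0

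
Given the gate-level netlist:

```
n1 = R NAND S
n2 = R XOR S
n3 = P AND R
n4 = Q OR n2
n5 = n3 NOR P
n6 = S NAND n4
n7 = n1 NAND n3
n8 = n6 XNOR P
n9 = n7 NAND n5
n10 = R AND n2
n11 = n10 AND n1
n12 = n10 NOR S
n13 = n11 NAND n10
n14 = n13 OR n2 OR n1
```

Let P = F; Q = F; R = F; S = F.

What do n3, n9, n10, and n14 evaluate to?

n3 = F  n9 = F  n10 = F  n14 = T

n1 = R NAND S = F NAND F = T
n2 = R XOR S = F XOR F = F
n3 = P AND R = F AND F = F
n5 = n3 NOR P = F NOR F = T
n7 = n1 NAND n3 = T NAND F = T
n9 = n7 NAND n5 = T NAND T = F
n10 = R AND n2 = F AND F = F
n11 = n10 AND n1 = F AND T = F
n13 = n11 NAND n10 = F NAND F = T
n14 = n13 OR n2 OR n1 = T OR F OR T = T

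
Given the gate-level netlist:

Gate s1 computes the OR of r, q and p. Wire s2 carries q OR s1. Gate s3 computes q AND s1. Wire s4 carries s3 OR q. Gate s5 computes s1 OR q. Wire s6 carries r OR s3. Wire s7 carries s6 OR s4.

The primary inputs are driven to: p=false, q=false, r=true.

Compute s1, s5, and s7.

s1 = true; s5 = true; s7 = true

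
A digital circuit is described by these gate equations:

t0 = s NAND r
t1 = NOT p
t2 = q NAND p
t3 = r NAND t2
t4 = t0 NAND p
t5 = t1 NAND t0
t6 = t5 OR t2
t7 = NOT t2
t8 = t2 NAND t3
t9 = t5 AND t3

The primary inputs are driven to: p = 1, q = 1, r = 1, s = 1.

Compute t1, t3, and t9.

t0 = s NAND r = 1 NAND 1 = 0
t1 = NOT p = NOT 1 = 0
t2 = q NAND p = 1 NAND 1 = 0
t3 = r NAND t2 = 1 NAND 0 = 1
t5 = t1 NAND t0 = 0 NAND 0 = 1
t9 = t5 AND t3 = 1 AND 1 = 1

t1 = 0, t3 = 1, t9 = 1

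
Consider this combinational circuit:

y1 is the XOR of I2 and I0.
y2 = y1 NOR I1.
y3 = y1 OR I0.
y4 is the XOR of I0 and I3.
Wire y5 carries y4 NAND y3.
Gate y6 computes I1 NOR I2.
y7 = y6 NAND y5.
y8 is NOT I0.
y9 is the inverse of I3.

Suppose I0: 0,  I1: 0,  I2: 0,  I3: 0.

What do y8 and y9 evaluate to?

y8 = 1, y9 = 1

y8 = NOT I0 = NOT 0 = 1
y9 = NOT I3 = NOT 0 = 1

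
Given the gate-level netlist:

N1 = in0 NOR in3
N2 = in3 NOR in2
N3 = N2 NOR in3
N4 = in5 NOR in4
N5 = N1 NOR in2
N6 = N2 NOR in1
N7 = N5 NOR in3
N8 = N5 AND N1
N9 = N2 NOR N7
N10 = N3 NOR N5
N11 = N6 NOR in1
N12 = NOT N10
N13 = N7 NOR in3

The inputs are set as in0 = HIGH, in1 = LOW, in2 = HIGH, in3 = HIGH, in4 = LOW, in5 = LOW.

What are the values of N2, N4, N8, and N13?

N1 = in0 NOR in3 = HIGH NOR HIGH = LOW
N2 = in3 NOR in2 = HIGH NOR HIGH = LOW
N4 = in5 NOR in4 = LOW NOR LOW = HIGH
N5 = N1 NOR in2 = LOW NOR HIGH = LOW
N7 = N5 NOR in3 = LOW NOR HIGH = LOW
N8 = N5 AND N1 = LOW AND LOW = LOW
N13 = N7 NOR in3 = LOW NOR HIGH = LOW

N2 = LOW; N4 = HIGH; N8 = LOW; N13 = LOW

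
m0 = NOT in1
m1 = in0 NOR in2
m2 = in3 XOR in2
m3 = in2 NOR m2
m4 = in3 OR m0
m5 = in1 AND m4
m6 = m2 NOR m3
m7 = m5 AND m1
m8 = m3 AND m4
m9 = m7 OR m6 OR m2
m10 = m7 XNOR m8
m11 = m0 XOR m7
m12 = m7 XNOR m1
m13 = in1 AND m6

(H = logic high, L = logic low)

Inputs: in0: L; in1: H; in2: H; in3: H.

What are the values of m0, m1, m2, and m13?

m0 = NOT in1 = NOT H = L
m1 = in0 NOR in2 = L NOR H = L
m2 = in3 XOR in2 = H XOR H = L
m3 = in2 NOR m2 = H NOR L = L
m6 = m2 NOR m3 = L NOR L = H
m13 = in1 AND m6 = H AND H = H

m0 = L, m1 = L, m2 = L, m13 = H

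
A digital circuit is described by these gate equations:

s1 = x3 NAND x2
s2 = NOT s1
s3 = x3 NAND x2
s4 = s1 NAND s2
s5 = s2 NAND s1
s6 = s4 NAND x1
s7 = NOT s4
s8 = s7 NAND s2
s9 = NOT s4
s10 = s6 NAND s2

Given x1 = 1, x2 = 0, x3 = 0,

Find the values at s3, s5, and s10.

s3 = 1, s5 = 1, s10 = 1

s1 = x3 NAND x2 = 0 NAND 0 = 1
s2 = NOT s1 = NOT 1 = 0
s3 = x3 NAND x2 = 0 NAND 0 = 1
s4 = s1 NAND s2 = 1 NAND 0 = 1
s5 = s2 NAND s1 = 0 NAND 1 = 1
s6 = s4 NAND x1 = 1 NAND 1 = 0
s10 = s6 NAND s2 = 0 NAND 0 = 1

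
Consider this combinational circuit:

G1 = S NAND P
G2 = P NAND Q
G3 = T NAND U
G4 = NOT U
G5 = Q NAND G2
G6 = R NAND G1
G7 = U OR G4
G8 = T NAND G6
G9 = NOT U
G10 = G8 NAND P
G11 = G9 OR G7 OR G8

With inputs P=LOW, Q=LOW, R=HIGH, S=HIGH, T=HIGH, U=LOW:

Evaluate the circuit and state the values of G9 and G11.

G9 = HIGH; G11 = HIGH

G1 = S NAND P = HIGH NAND LOW = HIGH
G4 = NOT U = NOT LOW = HIGH
G6 = R NAND G1 = HIGH NAND HIGH = LOW
G7 = U OR G4 = LOW OR HIGH = HIGH
G8 = T NAND G6 = HIGH NAND LOW = HIGH
G9 = NOT U = NOT LOW = HIGH
G11 = G9 OR G7 OR G8 = HIGH OR HIGH OR HIGH = HIGH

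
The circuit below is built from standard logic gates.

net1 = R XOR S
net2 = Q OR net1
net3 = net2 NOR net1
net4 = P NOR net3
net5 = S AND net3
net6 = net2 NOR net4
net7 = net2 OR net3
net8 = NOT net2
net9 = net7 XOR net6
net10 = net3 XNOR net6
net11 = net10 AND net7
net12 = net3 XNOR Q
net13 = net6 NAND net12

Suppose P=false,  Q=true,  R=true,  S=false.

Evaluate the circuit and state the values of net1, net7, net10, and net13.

net1 = R XOR S = true XOR false = true
net2 = Q OR net1 = true OR true = true
net3 = net2 NOR net1 = true NOR true = false
net4 = P NOR net3 = false NOR false = true
net6 = net2 NOR net4 = true NOR true = false
net7 = net2 OR net3 = true OR false = true
net10 = net3 XNOR net6 = false XNOR false = true
net12 = net3 XNOR Q = false XNOR true = false
net13 = net6 NAND net12 = false NAND false = true

net1 = true, net7 = true, net10 = true, net13 = true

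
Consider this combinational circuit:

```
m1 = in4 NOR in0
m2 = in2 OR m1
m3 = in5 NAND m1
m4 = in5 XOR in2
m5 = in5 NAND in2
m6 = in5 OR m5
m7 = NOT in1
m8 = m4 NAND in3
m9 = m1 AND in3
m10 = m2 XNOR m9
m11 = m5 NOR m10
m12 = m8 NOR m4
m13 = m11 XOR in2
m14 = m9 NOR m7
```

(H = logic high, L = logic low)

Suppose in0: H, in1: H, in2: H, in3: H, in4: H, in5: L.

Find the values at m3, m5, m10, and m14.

m3 = H  m5 = H  m10 = L  m14 = H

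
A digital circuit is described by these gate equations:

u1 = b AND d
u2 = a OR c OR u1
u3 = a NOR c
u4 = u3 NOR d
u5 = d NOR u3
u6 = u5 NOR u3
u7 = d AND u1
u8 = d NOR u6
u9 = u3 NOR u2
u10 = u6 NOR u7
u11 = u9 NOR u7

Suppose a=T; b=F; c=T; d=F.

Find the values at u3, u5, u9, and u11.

u1 = b AND d = F AND F = F
u2 = a OR c OR u1 = T OR T OR F = T
u3 = a NOR c = T NOR T = F
u5 = d NOR u3 = F NOR F = T
u7 = d AND u1 = F AND F = F
u9 = u3 NOR u2 = F NOR T = F
u11 = u9 NOR u7 = F NOR F = T

u3 = F  u5 = T  u9 = F  u11 = T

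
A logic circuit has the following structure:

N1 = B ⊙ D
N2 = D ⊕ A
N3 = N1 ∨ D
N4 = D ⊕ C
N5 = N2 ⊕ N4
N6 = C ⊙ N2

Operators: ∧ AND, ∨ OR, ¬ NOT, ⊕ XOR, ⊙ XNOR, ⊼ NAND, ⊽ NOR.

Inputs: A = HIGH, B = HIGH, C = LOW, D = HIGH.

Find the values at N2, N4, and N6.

N2 = D XOR A = HIGH XOR HIGH = LOW
N4 = D XOR C = HIGH XOR LOW = HIGH
N6 = C XNOR N2 = LOW XNOR LOW = HIGH

N2 = LOW, N4 = HIGH, N6 = HIGH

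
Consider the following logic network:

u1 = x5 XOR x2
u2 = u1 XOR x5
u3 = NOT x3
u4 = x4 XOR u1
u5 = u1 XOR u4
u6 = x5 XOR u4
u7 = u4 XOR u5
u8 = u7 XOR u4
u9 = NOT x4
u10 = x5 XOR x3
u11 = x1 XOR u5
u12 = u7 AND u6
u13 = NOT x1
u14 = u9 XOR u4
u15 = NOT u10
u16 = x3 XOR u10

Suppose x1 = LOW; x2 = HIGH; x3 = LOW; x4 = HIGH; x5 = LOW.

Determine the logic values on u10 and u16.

u10 = LOW, u16 = LOW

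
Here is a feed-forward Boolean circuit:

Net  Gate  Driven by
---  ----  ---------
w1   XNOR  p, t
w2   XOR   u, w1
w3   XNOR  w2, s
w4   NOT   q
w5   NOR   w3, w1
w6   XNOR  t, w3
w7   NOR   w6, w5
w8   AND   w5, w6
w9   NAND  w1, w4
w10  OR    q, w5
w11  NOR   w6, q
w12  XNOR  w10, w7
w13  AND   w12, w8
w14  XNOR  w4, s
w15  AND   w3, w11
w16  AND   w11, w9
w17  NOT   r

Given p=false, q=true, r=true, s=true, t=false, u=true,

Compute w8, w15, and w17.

w1 = p XNOR t = false XNOR false = true
w2 = u XOR w1 = true XOR true = false
w3 = w2 XNOR s = false XNOR true = false
w5 = w3 NOR w1 = false NOR true = false
w6 = t XNOR w3 = false XNOR false = true
w8 = w5 AND w6 = false AND true = false
w11 = w6 NOR q = true NOR true = false
w15 = w3 AND w11 = false AND false = false
w17 = NOT r = NOT true = false

w8 = false, w15 = false, w17 = false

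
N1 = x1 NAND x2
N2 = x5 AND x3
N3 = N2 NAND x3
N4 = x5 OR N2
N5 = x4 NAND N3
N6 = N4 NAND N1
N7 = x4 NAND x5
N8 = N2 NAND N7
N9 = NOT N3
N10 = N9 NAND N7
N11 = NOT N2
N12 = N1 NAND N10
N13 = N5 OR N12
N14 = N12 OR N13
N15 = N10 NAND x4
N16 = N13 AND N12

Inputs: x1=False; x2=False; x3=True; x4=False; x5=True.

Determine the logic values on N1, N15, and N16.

N1 = True  N15 = True  N16 = True

N1 = x1 NAND x2 = False NAND False = True
N2 = x5 AND x3 = True AND True = True
N3 = N2 NAND x3 = True NAND True = False
N5 = x4 NAND N3 = False NAND False = True
N7 = x4 NAND x5 = False NAND True = True
N9 = NOT N3 = NOT False = True
N10 = N9 NAND N7 = True NAND True = False
N12 = N1 NAND N10 = True NAND False = True
N13 = N5 OR N12 = True OR True = True
N15 = N10 NAND x4 = False NAND False = True
N16 = N13 AND N12 = True AND True = True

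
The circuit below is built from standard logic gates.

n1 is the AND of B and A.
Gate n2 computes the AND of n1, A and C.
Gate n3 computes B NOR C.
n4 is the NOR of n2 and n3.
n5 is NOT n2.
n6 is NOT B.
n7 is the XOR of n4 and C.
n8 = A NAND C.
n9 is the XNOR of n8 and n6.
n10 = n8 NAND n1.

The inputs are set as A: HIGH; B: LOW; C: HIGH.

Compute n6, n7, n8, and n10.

n1 = B AND A = LOW AND HIGH = LOW
n2 = n1 AND A AND C = LOW AND HIGH AND HIGH = LOW
n3 = B NOR C = LOW NOR HIGH = LOW
n4 = n2 NOR n3 = LOW NOR LOW = HIGH
n6 = NOT B = NOT LOW = HIGH
n7 = n4 XOR C = HIGH XOR HIGH = LOW
n8 = A NAND C = HIGH NAND HIGH = LOW
n10 = n8 NAND n1 = LOW NAND LOW = HIGH

n6 = HIGH  n7 = LOW  n8 = LOW  n10 = HIGH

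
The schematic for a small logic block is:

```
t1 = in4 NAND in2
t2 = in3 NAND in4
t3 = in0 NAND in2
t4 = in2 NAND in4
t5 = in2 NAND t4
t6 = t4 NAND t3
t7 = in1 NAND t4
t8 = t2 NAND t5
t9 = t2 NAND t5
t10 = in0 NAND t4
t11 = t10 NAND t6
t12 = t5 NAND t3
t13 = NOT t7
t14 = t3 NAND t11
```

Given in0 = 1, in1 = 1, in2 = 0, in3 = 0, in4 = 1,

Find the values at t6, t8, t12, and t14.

t6 = 0, t8 = 0, t12 = 0, t14 = 0

t2 = in3 NAND in4 = 0 NAND 1 = 1
t3 = in0 NAND in2 = 1 NAND 0 = 1
t4 = in2 NAND in4 = 0 NAND 1 = 1
t5 = in2 NAND t4 = 0 NAND 1 = 1
t6 = t4 NAND t3 = 1 NAND 1 = 0
t8 = t2 NAND t5 = 1 NAND 1 = 0
t10 = in0 NAND t4 = 1 NAND 1 = 0
t11 = t10 NAND t6 = 0 NAND 0 = 1
t12 = t5 NAND t3 = 1 NAND 1 = 0
t14 = t3 NAND t11 = 1 NAND 1 = 0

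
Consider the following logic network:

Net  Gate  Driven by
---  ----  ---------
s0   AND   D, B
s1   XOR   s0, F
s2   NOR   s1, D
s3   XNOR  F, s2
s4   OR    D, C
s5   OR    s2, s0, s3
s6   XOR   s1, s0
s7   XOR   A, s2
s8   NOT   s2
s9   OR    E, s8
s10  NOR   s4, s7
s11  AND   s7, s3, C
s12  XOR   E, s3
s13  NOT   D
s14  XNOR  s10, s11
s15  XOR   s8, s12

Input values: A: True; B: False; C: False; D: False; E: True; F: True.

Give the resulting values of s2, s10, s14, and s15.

s2 = False; s10 = False; s14 = True; s15 = False

s0 = D AND B = False AND False = False
s1 = s0 XOR F = False XOR True = True
s2 = s1 NOR D = True NOR False = False
s3 = F XNOR s2 = True XNOR False = False
s4 = D OR C = False OR False = False
s7 = A XOR s2 = True XOR False = True
s8 = NOT s2 = NOT False = True
s10 = s4 NOR s7 = False NOR True = False
s11 = s7 AND s3 AND C = True AND False AND False = False
s12 = E XOR s3 = True XOR False = True
s14 = s10 XNOR s11 = False XNOR False = True
s15 = s8 XOR s12 = True XOR True = False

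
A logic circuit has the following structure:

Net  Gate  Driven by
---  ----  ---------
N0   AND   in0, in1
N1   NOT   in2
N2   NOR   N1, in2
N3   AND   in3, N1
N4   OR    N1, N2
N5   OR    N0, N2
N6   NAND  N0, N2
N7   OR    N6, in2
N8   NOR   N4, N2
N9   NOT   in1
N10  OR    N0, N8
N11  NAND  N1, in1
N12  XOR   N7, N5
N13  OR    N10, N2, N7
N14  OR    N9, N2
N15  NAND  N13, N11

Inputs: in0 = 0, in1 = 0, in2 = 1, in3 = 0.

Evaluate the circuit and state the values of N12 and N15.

N12 = 1, N15 = 0

N0 = in0 AND in1 = 0 AND 0 = 0
N1 = NOT in2 = NOT 1 = 0
N2 = N1 NOR in2 = 0 NOR 1 = 0
N4 = N1 OR N2 = 0 OR 0 = 0
N5 = N0 OR N2 = 0 OR 0 = 0
N6 = N0 NAND N2 = 0 NAND 0 = 1
N7 = N6 OR in2 = 1 OR 1 = 1
N8 = N4 NOR N2 = 0 NOR 0 = 1
N10 = N0 OR N8 = 0 OR 1 = 1
N11 = N1 NAND in1 = 0 NAND 0 = 1
N12 = N7 XOR N5 = 1 XOR 0 = 1
N13 = N10 OR N2 OR N7 = 1 OR 0 OR 1 = 1
N15 = N13 NAND N11 = 1 NAND 1 = 0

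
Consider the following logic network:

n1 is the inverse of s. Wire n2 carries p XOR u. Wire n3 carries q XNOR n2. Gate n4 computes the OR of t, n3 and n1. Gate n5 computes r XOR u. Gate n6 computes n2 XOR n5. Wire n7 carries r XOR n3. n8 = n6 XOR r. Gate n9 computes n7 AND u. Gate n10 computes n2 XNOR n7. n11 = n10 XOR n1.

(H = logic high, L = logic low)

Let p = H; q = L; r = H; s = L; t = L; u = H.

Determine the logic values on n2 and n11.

n2 = L, n11 = L

n1 = NOT s = NOT L = H
n2 = p XOR u = H XOR H = L
n3 = q XNOR n2 = L XNOR L = H
n7 = r XOR n3 = H XOR H = L
n10 = n2 XNOR n7 = L XNOR L = H
n11 = n10 XOR n1 = H XOR H = L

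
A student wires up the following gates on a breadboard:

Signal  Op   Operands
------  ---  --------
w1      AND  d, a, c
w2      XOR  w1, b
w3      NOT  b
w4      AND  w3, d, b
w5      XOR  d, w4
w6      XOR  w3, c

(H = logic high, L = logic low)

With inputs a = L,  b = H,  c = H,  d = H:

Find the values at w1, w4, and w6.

w1 = L; w4 = L; w6 = H

w1 = d AND a AND c = H AND L AND H = L
w3 = NOT b = NOT H = L
w4 = w3 AND d AND b = L AND H AND H = L
w6 = w3 XOR c = L XOR H = H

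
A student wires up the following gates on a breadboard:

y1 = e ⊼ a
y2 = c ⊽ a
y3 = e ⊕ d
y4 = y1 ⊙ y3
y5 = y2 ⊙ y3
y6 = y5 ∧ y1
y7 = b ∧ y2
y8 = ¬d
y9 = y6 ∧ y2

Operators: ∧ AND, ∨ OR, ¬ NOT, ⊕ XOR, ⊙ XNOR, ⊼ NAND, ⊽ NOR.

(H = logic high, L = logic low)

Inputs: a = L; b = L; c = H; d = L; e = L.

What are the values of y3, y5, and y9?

y3 = L, y5 = H, y9 = L

y1 = e NAND a = L NAND L = H
y2 = c NOR a = H NOR L = L
y3 = e XOR d = L XOR L = L
y5 = y2 XNOR y3 = L XNOR L = H
y6 = y5 AND y1 = H AND H = H
y9 = y6 AND y2 = H AND L = L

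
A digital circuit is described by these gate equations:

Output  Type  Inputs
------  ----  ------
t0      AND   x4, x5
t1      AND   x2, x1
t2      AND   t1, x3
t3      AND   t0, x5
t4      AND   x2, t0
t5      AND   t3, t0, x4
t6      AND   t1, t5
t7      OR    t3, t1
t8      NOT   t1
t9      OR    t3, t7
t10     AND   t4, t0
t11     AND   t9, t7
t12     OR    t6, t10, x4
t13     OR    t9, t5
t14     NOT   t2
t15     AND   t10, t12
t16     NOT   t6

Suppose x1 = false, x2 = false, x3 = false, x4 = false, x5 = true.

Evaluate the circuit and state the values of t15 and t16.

t15 = false  t16 = true

t0 = x4 AND x5 = false AND true = false
t1 = x2 AND x1 = false AND false = false
t3 = t0 AND x5 = false AND true = false
t4 = x2 AND t0 = false AND false = false
t5 = t3 AND t0 AND x4 = false AND false AND false = false
t6 = t1 AND t5 = false AND false = false
t10 = t4 AND t0 = false AND false = false
t12 = t6 OR t10 OR x4 = false OR false OR false = false
t15 = t10 AND t12 = false AND false = false
t16 = NOT t6 = NOT false = true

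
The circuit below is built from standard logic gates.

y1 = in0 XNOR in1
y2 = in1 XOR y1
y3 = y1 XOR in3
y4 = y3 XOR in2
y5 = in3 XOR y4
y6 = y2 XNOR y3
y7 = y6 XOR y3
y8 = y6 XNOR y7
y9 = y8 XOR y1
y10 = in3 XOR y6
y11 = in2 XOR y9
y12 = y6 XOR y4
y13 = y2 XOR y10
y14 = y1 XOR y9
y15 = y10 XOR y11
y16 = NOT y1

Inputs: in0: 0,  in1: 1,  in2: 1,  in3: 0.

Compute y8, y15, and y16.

y8 = 1; y15 = 0; y16 = 1

y1 = in0 XNOR in1 = 0 XNOR 1 = 0
y2 = in1 XOR y1 = 1 XOR 0 = 1
y3 = y1 XOR in3 = 0 XOR 0 = 0
y6 = y2 XNOR y3 = 1 XNOR 0 = 0
y7 = y6 XOR y3 = 0 XOR 0 = 0
y8 = y6 XNOR y7 = 0 XNOR 0 = 1
y9 = y8 XOR y1 = 1 XOR 0 = 1
y10 = in3 XOR y6 = 0 XOR 0 = 0
y11 = in2 XOR y9 = 1 XOR 1 = 0
y15 = y10 XOR y11 = 0 XOR 0 = 0
y16 = NOT y1 = NOT 0 = 1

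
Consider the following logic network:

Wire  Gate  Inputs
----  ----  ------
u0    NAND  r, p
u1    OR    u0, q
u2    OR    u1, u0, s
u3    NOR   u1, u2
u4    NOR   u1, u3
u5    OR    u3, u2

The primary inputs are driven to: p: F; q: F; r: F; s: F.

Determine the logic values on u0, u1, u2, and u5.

u0 = T  u1 = T  u2 = T  u5 = T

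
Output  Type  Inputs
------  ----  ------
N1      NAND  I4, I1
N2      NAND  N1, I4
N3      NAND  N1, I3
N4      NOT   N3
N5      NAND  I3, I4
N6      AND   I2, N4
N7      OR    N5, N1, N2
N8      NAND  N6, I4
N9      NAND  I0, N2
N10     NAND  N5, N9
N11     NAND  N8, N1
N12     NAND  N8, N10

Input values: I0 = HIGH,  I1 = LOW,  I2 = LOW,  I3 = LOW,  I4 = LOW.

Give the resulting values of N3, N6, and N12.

N1 = I4 NAND I1 = LOW NAND LOW = HIGH
N2 = N1 NAND I4 = HIGH NAND LOW = HIGH
N3 = N1 NAND I3 = HIGH NAND LOW = HIGH
N4 = NOT N3 = NOT HIGH = LOW
N5 = I3 NAND I4 = LOW NAND LOW = HIGH
N6 = I2 AND N4 = LOW AND LOW = LOW
N8 = N6 NAND I4 = LOW NAND LOW = HIGH
N9 = I0 NAND N2 = HIGH NAND HIGH = LOW
N10 = N5 NAND N9 = HIGH NAND LOW = HIGH
N12 = N8 NAND N10 = HIGH NAND HIGH = LOW

N3 = HIGH, N6 = LOW, N12 = LOW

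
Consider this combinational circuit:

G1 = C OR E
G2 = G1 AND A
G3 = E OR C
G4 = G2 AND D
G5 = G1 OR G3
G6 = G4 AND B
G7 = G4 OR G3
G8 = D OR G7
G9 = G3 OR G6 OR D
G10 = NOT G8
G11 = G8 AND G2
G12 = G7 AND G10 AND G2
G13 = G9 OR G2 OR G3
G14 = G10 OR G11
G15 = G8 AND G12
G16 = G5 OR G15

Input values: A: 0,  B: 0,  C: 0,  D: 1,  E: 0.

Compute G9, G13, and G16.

G9 = 1, G13 = 1, G16 = 0

G1 = C OR E = 0 OR 0 = 0
G2 = G1 AND A = 0 AND 0 = 0
G3 = E OR C = 0 OR 0 = 0
G4 = G2 AND D = 0 AND 1 = 0
G5 = G1 OR G3 = 0 OR 0 = 0
G6 = G4 AND B = 0 AND 0 = 0
G7 = G4 OR G3 = 0 OR 0 = 0
G8 = D OR G7 = 1 OR 0 = 1
G9 = G3 OR G6 OR D = 0 OR 0 OR 1 = 1
G10 = NOT G8 = NOT 1 = 0
G12 = G7 AND G10 AND G2 = 0 AND 0 AND 0 = 0
G13 = G9 OR G2 OR G3 = 1 OR 0 OR 0 = 1
G15 = G8 AND G12 = 1 AND 0 = 0
G16 = G5 OR G15 = 0 OR 0 = 0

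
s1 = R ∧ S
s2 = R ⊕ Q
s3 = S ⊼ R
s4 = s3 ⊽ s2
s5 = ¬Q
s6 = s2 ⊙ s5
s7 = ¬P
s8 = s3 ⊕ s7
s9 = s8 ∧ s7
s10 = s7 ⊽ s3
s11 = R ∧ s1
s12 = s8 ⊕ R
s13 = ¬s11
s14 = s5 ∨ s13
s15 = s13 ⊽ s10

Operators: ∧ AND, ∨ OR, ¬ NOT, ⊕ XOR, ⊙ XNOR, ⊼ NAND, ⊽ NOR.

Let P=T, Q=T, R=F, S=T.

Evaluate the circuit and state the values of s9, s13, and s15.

s1 = R AND S = F AND T = F
s3 = S NAND R = T NAND F = T
s7 = NOT P = NOT T = F
s8 = s3 XOR s7 = T XOR F = T
s9 = s8 AND s7 = T AND F = F
s10 = s7 NOR s3 = F NOR T = F
s11 = R AND s1 = F AND F = F
s13 = NOT s11 = NOT F = T
s15 = s13 NOR s10 = T NOR F = F

s9 = F, s13 = T, s15 = F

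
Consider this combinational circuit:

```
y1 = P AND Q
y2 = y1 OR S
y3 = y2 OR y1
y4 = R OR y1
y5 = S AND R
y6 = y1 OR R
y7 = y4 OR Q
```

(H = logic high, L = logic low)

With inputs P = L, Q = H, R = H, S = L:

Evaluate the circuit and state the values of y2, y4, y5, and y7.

y2 = L, y4 = H, y5 = L, y7 = H

y1 = P AND Q = L AND H = L
y2 = y1 OR S = L OR L = L
y4 = R OR y1 = H OR L = H
y5 = S AND R = L AND H = L
y7 = y4 OR Q = H OR H = H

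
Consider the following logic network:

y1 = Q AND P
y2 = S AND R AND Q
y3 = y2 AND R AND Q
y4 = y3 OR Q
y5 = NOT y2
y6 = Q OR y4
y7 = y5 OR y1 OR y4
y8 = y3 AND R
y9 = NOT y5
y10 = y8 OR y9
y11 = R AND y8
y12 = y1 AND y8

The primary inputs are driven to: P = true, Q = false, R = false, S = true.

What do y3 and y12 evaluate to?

y1 = Q AND P = false AND true = false
y2 = S AND R AND Q = true AND false AND false = false
y3 = y2 AND R AND Q = false AND false AND false = false
y8 = y3 AND R = false AND false = false
y12 = y1 AND y8 = false AND false = false

y3 = false, y12 = false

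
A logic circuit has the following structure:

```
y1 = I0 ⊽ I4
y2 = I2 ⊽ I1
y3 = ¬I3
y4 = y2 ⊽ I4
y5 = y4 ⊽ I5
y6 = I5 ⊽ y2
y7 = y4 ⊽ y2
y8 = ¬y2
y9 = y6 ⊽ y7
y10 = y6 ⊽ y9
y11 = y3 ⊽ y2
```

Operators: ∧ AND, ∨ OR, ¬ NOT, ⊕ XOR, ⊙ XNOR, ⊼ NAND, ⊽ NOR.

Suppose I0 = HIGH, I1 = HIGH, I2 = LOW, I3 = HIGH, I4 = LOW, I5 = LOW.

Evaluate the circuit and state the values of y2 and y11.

y2 = I2 NOR I1 = LOW NOR HIGH = LOW
y3 = NOT I3 = NOT HIGH = LOW
y11 = y3 NOR y2 = LOW NOR LOW = HIGH

y2 = LOW, y11 = HIGH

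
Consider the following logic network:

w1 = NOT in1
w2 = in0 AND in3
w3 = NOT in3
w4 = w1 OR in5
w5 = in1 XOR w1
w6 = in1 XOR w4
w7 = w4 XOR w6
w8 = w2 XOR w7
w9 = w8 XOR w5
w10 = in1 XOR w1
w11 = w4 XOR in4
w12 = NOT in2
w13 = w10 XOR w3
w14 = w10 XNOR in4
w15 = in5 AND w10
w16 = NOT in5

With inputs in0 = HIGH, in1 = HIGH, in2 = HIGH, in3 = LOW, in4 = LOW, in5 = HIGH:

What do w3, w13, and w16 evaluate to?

w3 = HIGH; w13 = LOW; w16 = LOW

w1 = NOT in1 = NOT HIGH = LOW
w3 = NOT in3 = NOT LOW = HIGH
w10 = in1 XOR w1 = HIGH XOR LOW = HIGH
w13 = w10 XOR w3 = HIGH XOR HIGH = LOW
w16 = NOT in5 = NOT HIGH = LOW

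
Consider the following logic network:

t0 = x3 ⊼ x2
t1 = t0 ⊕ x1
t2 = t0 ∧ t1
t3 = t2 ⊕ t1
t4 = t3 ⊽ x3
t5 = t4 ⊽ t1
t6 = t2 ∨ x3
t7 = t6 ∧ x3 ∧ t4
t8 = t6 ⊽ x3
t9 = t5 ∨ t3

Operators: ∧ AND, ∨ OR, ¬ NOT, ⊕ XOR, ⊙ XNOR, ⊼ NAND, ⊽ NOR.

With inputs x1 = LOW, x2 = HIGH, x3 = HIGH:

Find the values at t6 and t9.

t6 = HIGH; t9 = HIGH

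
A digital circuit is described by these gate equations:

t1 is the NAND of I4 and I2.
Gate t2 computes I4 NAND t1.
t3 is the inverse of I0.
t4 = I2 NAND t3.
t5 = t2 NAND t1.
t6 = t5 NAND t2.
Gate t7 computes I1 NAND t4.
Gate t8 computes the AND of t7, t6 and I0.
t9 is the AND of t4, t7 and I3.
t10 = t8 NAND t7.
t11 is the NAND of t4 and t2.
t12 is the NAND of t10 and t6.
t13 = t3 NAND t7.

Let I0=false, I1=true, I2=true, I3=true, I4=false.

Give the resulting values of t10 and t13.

t10 = true, t13 = false

t1 = I4 NAND I2 = false NAND true = true
t2 = I4 NAND t1 = false NAND true = true
t3 = NOT I0 = NOT false = true
t4 = I2 NAND t3 = true NAND true = false
t5 = t2 NAND t1 = true NAND true = false
t6 = t5 NAND t2 = false NAND true = true
t7 = I1 NAND t4 = true NAND false = true
t8 = t7 AND t6 AND I0 = true AND true AND false = false
t10 = t8 NAND t7 = false NAND true = true
t13 = t3 NAND t7 = true NAND true = false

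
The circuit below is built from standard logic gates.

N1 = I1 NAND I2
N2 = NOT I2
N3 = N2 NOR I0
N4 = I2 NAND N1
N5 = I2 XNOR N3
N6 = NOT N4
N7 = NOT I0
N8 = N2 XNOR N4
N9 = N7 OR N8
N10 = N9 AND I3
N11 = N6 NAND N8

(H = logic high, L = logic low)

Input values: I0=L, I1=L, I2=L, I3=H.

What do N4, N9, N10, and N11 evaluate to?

N4 = H  N9 = H  N10 = H  N11 = H

N1 = I1 NAND I2 = L NAND L = H
N2 = NOT I2 = NOT L = H
N4 = I2 NAND N1 = L NAND H = H
N6 = NOT N4 = NOT H = L
N7 = NOT I0 = NOT L = H
N8 = N2 XNOR N4 = H XNOR H = H
N9 = N7 OR N8 = H OR H = H
N10 = N9 AND I3 = H AND H = H
N11 = N6 NAND N8 = L NAND H = H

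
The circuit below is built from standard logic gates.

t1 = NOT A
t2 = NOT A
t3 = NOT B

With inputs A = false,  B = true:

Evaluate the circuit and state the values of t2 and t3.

t2 = true  t3 = false

t2 = NOT A = NOT false = true
t3 = NOT B = NOT true = false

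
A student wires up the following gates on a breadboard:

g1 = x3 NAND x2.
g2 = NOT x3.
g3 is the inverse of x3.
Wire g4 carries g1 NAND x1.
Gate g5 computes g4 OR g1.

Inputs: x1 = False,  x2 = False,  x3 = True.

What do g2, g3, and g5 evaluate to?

g2 = False; g3 = False; g5 = True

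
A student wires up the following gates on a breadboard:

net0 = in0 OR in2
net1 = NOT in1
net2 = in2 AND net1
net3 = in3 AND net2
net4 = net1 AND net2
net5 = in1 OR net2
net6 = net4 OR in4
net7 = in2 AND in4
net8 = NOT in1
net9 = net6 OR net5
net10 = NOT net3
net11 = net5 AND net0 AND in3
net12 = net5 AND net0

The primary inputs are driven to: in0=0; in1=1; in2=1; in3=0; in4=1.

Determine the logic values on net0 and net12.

net0 = in0 OR in2 = 0 OR 1 = 1
net1 = NOT in1 = NOT 1 = 0
net2 = in2 AND net1 = 1 AND 0 = 0
net5 = in1 OR net2 = 1 OR 0 = 1
net12 = net5 AND net0 = 1 AND 1 = 1

net0 = 1  net12 = 1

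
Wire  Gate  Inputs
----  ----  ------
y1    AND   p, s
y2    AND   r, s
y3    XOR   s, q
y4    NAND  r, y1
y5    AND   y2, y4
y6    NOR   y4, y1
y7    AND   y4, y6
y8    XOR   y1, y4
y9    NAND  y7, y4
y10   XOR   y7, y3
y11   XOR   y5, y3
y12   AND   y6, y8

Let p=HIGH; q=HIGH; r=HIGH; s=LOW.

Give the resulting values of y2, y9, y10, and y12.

y1 = p AND s = HIGH AND LOW = LOW
y2 = r AND s = HIGH AND LOW = LOW
y3 = s XOR q = LOW XOR HIGH = HIGH
y4 = r NAND y1 = HIGH NAND LOW = HIGH
y6 = y4 NOR y1 = HIGH NOR LOW = LOW
y7 = y4 AND y6 = HIGH AND LOW = LOW
y8 = y1 XOR y4 = LOW XOR HIGH = HIGH
y9 = y7 NAND y4 = LOW NAND HIGH = HIGH
y10 = y7 XOR y3 = LOW XOR HIGH = HIGH
y12 = y6 AND y8 = LOW AND HIGH = LOW

y2 = LOW, y9 = HIGH, y10 = HIGH, y12 = LOW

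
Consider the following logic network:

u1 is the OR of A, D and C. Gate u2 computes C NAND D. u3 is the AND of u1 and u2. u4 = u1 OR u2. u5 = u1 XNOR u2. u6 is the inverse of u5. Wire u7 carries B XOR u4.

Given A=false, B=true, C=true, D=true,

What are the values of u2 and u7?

u1 = A OR D OR C = false OR true OR true = true
u2 = C NAND D = true NAND true = false
u4 = u1 OR u2 = true OR false = true
u7 = B XOR u4 = true XOR true = false

u2 = false, u7 = false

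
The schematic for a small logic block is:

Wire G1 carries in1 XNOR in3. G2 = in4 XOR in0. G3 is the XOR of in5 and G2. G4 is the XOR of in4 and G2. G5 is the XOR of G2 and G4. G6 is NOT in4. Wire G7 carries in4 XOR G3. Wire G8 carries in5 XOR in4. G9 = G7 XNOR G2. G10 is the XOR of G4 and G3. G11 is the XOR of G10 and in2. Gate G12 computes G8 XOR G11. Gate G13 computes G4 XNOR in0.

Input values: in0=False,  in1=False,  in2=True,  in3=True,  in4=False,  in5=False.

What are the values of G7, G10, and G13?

G7 = False; G10 = False; G13 = True

G2 = in4 XOR in0 = False XOR False = False
G3 = in5 XOR G2 = False XOR False = False
G4 = in4 XOR G2 = False XOR False = False
G7 = in4 XOR G3 = False XOR False = False
G10 = G4 XOR G3 = False XOR False = False
G13 = G4 XNOR in0 = False XNOR False = True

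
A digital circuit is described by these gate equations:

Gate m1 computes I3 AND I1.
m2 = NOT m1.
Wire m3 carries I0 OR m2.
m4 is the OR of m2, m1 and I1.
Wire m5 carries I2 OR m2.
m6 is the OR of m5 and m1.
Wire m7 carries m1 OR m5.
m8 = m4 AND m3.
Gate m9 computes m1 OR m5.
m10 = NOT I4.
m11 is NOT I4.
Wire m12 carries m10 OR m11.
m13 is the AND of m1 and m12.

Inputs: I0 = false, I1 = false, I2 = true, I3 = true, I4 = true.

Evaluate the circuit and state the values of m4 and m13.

m4 = true, m13 = false

m1 = I3 AND I1 = true AND false = false
m2 = NOT m1 = NOT false = true
m4 = m2 OR m1 OR I1 = true OR false OR false = true
m10 = NOT I4 = NOT true = false
m11 = NOT I4 = NOT true = false
m12 = m10 OR m11 = false OR false = false
m13 = m1 AND m12 = false AND false = false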